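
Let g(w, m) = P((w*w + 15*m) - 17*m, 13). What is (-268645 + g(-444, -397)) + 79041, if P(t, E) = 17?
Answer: -189587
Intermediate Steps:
g(w, m) = 17
(-268645 + g(-444, -397)) + 79041 = (-268645 + 17) + 79041 = -268628 + 79041 = -189587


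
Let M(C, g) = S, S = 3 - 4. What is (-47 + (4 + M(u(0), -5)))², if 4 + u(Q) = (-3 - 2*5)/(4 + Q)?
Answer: 1936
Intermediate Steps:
u(Q) = -4 - 13/(4 + Q) (u(Q) = -4 + (-3 - 2*5)/(4 + Q) = -4 + (-3 - 10)/(4 + Q) = -4 - 13/(4 + Q))
S = -1
M(C, g) = -1
(-47 + (4 + M(u(0), -5)))² = (-47 + (4 - 1))² = (-47 + 3)² = (-44)² = 1936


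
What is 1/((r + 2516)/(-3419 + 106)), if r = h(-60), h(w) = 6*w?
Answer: -3313/2156 ≈ -1.5366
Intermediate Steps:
r = -360 (r = 6*(-60) = -360)
1/((r + 2516)/(-3419 + 106)) = 1/((-360 + 2516)/(-3419 + 106)) = 1/(2156/(-3313)) = 1/(2156*(-1/3313)) = 1/(-2156/3313) = -3313/2156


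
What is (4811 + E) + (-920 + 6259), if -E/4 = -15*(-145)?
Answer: 1450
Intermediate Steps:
E = -8700 (E = -(-60)*(-145) = -4*2175 = -8700)
(4811 + E) + (-920 + 6259) = (4811 - 8700) + (-920 + 6259) = -3889 + 5339 = 1450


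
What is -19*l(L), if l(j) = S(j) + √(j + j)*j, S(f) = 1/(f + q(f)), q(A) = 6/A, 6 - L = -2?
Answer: -21356/35 ≈ -610.17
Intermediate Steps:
L = 8 (L = 6 - 1*(-2) = 6 + 2 = 8)
S(f) = 1/(f + 6/f)
l(j) = j/(6 + j²) + √2*j^(3/2) (l(j) = j/(6 + j²) + √(j + j)*j = j/(6 + j²) + √(2*j)*j = j/(6 + j²) + (√2*√j)*j = j/(6 + j²) + √2*j^(3/2))
-19*l(L) = -19*(8 + √2*8^(3/2)*(6 + 8²))/(6 + 8²) = -19*(8 + √2*(16*√2)*(6 + 64))/(6 + 64) = -19*(8 + √2*(16*√2)*70)/70 = -19*(8 + 2240)/70 = -19*2248/70 = -19*1124/35 = -21356/35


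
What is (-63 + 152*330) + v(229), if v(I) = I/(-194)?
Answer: 9718589/194 ≈ 50096.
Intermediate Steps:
v(I) = -I/194 (v(I) = I*(-1/194) = -I/194)
(-63 + 152*330) + v(229) = (-63 + 152*330) - 1/194*229 = (-63 + 50160) - 229/194 = 50097 - 229/194 = 9718589/194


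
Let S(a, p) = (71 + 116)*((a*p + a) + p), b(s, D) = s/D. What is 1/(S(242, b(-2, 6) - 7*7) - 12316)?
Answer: -1/2208818 ≈ -4.5273e-7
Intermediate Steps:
S(a, p) = 187*a + 187*p + 187*a*p (S(a, p) = 187*((a + a*p) + p) = 187*(a + p + a*p) = 187*a + 187*p + 187*a*p)
1/(S(242, b(-2, 6) - 7*7) - 12316) = 1/((187*242 + 187*(-2/6 - 7*7) + 187*242*(-2/6 - 7*7)) - 12316) = 1/((45254 + 187*(-2*1/6 - 49) + 187*242*(-2*1/6 - 49)) - 12316) = 1/((45254 + 187*(-1/3 - 49) + 187*242*(-1/3 - 49)) - 12316) = 1/((45254 + 187*(-148/3) + 187*242*(-148/3)) - 12316) = 1/((45254 - 27676/3 - 6697592/3) - 12316) = 1/(-2196502 - 12316) = 1/(-2208818) = -1/2208818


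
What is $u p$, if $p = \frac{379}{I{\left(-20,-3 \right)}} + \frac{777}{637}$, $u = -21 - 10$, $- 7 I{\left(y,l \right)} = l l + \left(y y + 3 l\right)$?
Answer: $\frac{6107713}{36400} \approx 167.79$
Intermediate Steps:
$I{\left(y,l \right)} = - \frac{3 l}{7} - \frac{l^{2}}{7} - \frac{y^{2}}{7}$ ($I{\left(y,l \right)} = - \frac{l l + \left(y y + 3 l\right)}{7} = - \frac{l^{2} + \left(y^{2} + 3 l\right)}{7} = - \frac{l^{2} + y^{2} + 3 l}{7} = - \frac{3 l}{7} - \frac{l^{2}}{7} - \frac{y^{2}}{7}$)
$u = -31$
$p = - \frac{197023}{36400}$ ($p = \frac{379}{\left(- \frac{3}{7}\right) \left(-3\right) - \frac{\left(-3\right)^{2}}{7} - \frac{\left(-20\right)^{2}}{7}} + \frac{777}{637} = \frac{379}{\frac{9}{7} - \frac{9}{7} - \frac{400}{7}} + 777 \cdot \frac{1}{637} = \frac{379}{\frac{9}{7} - \frac{9}{7} - \frac{400}{7}} + \frac{111}{91} = \frac{379}{- \frac{400}{7}} + \frac{111}{91} = 379 \left(- \frac{7}{400}\right) + \frac{111}{91} = - \frac{2653}{400} + \frac{111}{91} = - \frac{197023}{36400} \approx -5.4127$)
$u p = \left(-31\right) \left(- \frac{197023}{36400}\right) = \frac{6107713}{36400}$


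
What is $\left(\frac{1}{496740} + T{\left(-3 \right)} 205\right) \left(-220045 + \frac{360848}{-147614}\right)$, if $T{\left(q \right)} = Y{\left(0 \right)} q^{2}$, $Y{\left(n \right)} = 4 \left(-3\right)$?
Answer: $\frac{178616112109518198661}{36662889180} \approx 4.8718 \cdot 10^{9}$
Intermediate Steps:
$Y{\left(n \right)} = -12$
$T{\left(q \right)} = - 12 q^{2}$
$\left(\frac{1}{496740} + T{\left(-3 \right)} 205\right) \left(-220045 + \frac{360848}{-147614}\right) = \left(\frac{1}{496740} + - 12 \left(-3\right)^{2} \cdot 205\right) \left(-220045 + \frac{360848}{-147614}\right) = \left(\frac{1}{496740} + \left(-12\right) 9 \cdot 205\right) \left(-220045 + 360848 \left(- \frac{1}{147614}\right)\right) = \left(\frac{1}{496740} - 22140\right) \left(-220045 - \frac{180424}{73807}\right) = \left(\frac{1}{496740} - 22140\right) \left(- \frac{16241041739}{73807}\right) = \left(- \frac{10997823599}{496740}\right) \left(- \frac{16241041739}{73807}\right) = \frac{178616112109518198661}{36662889180}$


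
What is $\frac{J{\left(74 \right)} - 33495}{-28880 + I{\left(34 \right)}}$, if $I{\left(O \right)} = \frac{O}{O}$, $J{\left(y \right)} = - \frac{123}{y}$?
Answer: $\frac{2478753}{2137046} \approx 1.1599$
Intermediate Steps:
$I{\left(O \right)} = 1$
$\frac{J{\left(74 \right)} - 33495}{-28880 + I{\left(34 \right)}} = \frac{- \frac{123}{74} - 33495}{-28880 + 1} = \frac{\left(-123\right) \frac{1}{74} - 33495}{-28879} = \left(- \frac{123}{74} - 33495\right) \left(- \frac{1}{28879}\right) = \left(- \frac{2478753}{74}\right) \left(- \frac{1}{28879}\right) = \frac{2478753}{2137046}$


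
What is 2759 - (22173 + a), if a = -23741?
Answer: 4327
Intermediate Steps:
2759 - (22173 + a) = 2759 - (22173 - 23741) = 2759 - 1*(-1568) = 2759 + 1568 = 4327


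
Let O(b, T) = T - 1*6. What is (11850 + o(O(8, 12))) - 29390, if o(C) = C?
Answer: -17534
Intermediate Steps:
O(b, T) = -6 + T (O(b, T) = T - 6 = -6 + T)
(11850 + o(O(8, 12))) - 29390 = (11850 + (-6 + 12)) - 29390 = (11850 + 6) - 29390 = 11856 - 29390 = -17534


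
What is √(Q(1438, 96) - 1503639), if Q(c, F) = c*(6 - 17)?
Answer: I*√1519457 ≈ 1232.7*I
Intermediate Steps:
Q(c, F) = -11*c (Q(c, F) = c*(-11) = -11*c)
√(Q(1438, 96) - 1503639) = √(-11*1438 - 1503639) = √(-15818 - 1503639) = √(-1519457) = I*√1519457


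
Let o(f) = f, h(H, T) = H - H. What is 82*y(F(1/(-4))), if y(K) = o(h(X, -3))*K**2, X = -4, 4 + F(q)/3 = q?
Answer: 0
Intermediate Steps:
F(q) = -12 + 3*q
h(H, T) = 0
y(K) = 0 (y(K) = 0*K**2 = 0)
82*y(F(1/(-4))) = 82*0 = 0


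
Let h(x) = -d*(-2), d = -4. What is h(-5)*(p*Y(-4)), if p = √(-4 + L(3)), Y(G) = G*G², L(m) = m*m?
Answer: 512*√5 ≈ 1144.9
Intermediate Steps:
L(m) = m²
Y(G) = G³
h(x) = -8 (h(x) = -1*(-4)*(-2) = 4*(-2) = -8)
p = √5 (p = √(-4 + 3²) = √(-4 + 9) = √5 ≈ 2.2361)
h(-5)*(p*Y(-4)) = -8*√5*(-4)³ = -8*√5*(-64) = -(-512)*√5 = 512*√5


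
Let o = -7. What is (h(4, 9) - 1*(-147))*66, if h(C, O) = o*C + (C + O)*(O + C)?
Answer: 19008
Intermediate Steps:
h(C, O) = (C + O)² - 7*C (h(C, O) = -7*C + (C + O)*(O + C) = -7*C + (C + O)*(C + O) = -7*C + (C + O)² = (C + O)² - 7*C)
(h(4, 9) - 1*(-147))*66 = (((4 + 9)² - 7*4) - 1*(-147))*66 = ((13² - 28) + 147)*66 = ((169 - 28) + 147)*66 = (141 + 147)*66 = 288*66 = 19008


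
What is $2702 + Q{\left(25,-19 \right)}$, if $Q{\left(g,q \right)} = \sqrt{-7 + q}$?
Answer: $2702 + i \sqrt{26} \approx 2702.0 + 5.099 i$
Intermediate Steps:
$2702 + Q{\left(25,-19 \right)} = 2702 + \sqrt{-7 - 19} = 2702 + \sqrt{-26} = 2702 + i \sqrt{26}$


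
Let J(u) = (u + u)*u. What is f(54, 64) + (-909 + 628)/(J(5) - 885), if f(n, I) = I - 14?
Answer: 42031/835 ≈ 50.337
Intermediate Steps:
J(u) = 2*u² (J(u) = (2*u)*u = 2*u²)
f(n, I) = -14 + I
f(54, 64) + (-909 + 628)/(J(5) - 885) = (-14 + 64) + (-909 + 628)/(2*5² - 885) = 50 - 281/(2*25 - 885) = 50 - 281/(50 - 885) = 50 - 281/(-835) = 50 - 281*(-1/835) = 50 + 281/835 = 42031/835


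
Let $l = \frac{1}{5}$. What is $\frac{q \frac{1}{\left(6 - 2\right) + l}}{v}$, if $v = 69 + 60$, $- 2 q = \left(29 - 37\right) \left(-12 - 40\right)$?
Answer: $- \frac{1040}{2709} \approx -0.38391$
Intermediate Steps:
$q = -208$ ($q = - \frac{\left(29 - 37\right) \left(-12 - 40\right)}{2} = - \frac{\left(-8\right) \left(-52\right)}{2} = \left(- \frac{1}{2}\right) 416 = -208$)
$l = \frac{1}{5} \approx 0.2$
$v = 129$
$\frac{q \frac{1}{\left(6 - 2\right) + l}}{v} = \frac{\left(-208\right) \frac{1}{\left(6 - 2\right) + \frac{1}{5}}}{129} = - \frac{208}{\left(6 - 2\right) + \frac{1}{5}} \cdot \frac{1}{129} = - \frac{208}{4 + \frac{1}{5}} \cdot \frac{1}{129} = - \frac{208}{\frac{21}{5}} \cdot \frac{1}{129} = \left(-208\right) \frac{5}{21} \cdot \frac{1}{129} = \left(- \frac{1040}{21}\right) \frac{1}{129} = - \frac{1040}{2709}$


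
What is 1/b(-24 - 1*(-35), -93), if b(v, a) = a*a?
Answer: 1/8649 ≈ 0.00011562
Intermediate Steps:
b(v, a) = a²
1/b(-24 - 1*(-35), -93) = 1/((-93)²) = 1/8649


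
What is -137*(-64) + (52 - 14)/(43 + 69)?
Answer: 491027/56 ≈ 8768.3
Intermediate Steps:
-137*(-64) + (52 - 14)/(43 + 69) = 8768 + 38/112 = 8768 + 38*(1/112) = 8768 + 19/56 = 491027/56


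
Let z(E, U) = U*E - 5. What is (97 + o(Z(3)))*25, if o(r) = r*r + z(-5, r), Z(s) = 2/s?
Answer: 20050/9 ≈ 2227.8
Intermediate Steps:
z(E, U) = -5 + E*U (z(E, U) = E*U - 5 = -5 + E*U)
o(r) = -5 + r**2 - 5*r (o(r) = r*r + (-5 - 5*r) = r**2 + (-5 - 5*r) = -5 + r**2 - 5*r)
(97 + o(Z(3)))*25 = (97 + (-5 + (2/3)**2 - 10/3))*25 = (97 + (-5 + (2*(1/3))**2 - 10/3))*25 = (97 + (-5 + (2/3)**2 - 5*2/3))*25 = (97 + (-5 + 4/9 - 10/3))*25 = (97 - 71/9)*25 = (802/9)*25 = 20050/9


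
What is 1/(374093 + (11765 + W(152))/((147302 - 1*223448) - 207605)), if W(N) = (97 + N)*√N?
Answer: 206301069470093/77175777427536128342 + 967863*√38/77175777427536128342 ≈ 2.6731e-6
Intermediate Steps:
W(N) = √N*(97 + N)
1/(374093 + (11765 + W(152))/((147302 - 1*223448) - 207605)) = 1/(374093 + (11765 + √152*(97 + 152))/((147302 - 1*223448) - 207605)) = 1/(374093 + (11765 + (2*√38)*249)/((147302 - 223448) - 207605)) = 1/(374093 + (11765 + 498*√38)/(-76146 - 207605)) = 1/(374093 + (11765 + 498*√38)/(-283751)) = 1/(374093 + (11765 + 498*√38)*(-1/283751)) = 1/(374093 + (-905/21827 - 498*√38/283751)) = 1/(8165327006/21827 - 498*√38/283751)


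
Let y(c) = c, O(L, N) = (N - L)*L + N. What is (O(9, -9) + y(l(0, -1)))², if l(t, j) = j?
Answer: 29584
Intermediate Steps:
O(L, N) = N + L*(N - L) (O(L, N) = L*(N - L) + N = N + L*(N - L))
(O(9, -9) + y(l(0, -1)))² = ((-9 - 1*9² + 9*(-9)) - 1)² = ((-9 - 1*81 - 81) - 1)² = ((-9 - 81 - 81) - 1)² = (-171 - 1)² = (-172)² = 29584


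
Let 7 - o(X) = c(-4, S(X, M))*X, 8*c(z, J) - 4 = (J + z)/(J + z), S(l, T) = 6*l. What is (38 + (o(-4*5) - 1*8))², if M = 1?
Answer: 9801/4 ≈ 2450.3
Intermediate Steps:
c(z, J) = 5/8 (c(z, J) = ½ + ((J + z)/(J + z))/8 = ½ + (⅛)*1 = ½ + ⅛ = 5/8)
o(X) = 7 - 5*X/8
(38 + (o(-4*5) - 1*8))² = (38 + ((7 - (-5)*5/2) - 1*8))² = (38 + ((7 - 5/8*(-20)) - 8))² = (38 + ((7 + 25/2) - 8))² = (38 + (39/2 - 8))² = (38 + 23/2)² = (99/2)² = 9801/4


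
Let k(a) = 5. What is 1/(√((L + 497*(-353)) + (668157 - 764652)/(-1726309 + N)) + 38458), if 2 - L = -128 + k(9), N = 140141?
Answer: 61000848944/2346248729220945 - 2*I*√110270610555493406/2346248729220945 ≈ 2.5999e-5 - 2.8306e-7*I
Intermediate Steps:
L = 125 (L = 2 - (-128 + 5) = 2 - 1*(-123) = 2 + 123 = 125)
1/(√((L + 497*(-353)) + (668157 - 764652)/(-1726309 + N)) + 38458) = 1/(√((125 + 497*(-353)) + (668157 - 764652)/(-1726309 + 140141)) + 38458) = 1/(√((125 - 175441) - 96495/(-1586168)) + 38458) = 1/(√(-175316 - 96495*(-1/1586168)) + 38458) = 1/(√(-175316 + 96495/1586168) + 38458) = 1/(√(-278080532593/1586168) + 38458) = 1/(I*√110270610555493406/793084 + 38458) = 1/(38458 + I*√110270610555493406/793084)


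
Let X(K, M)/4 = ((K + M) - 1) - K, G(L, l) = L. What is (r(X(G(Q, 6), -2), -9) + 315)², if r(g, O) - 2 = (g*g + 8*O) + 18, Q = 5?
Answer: 165649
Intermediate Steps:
X(K, M) = -4 + 4*M (X(K, M) = 4*(((K + M) - 1) - K) = 4*((-1 + K + M) - K) = 4*(-1 + M) = -4 + 4*M)
r(g, O) = 20 + g² + 8*O (r(g, O) = 2 + ((g*g + 8*O) + 18) = 2 + ((g² + 8*O) + 18) = 2 + (18 + g² + 8*O) = 20 + g² + 8*O)
(r(X(G(Q, 6), -2), -9) + 315)² = ((20 + (-4 + 4*(-2))² + 8*(-9)) + 315)² = ((20 + (-4 - 8)² - 72) + 315)² = ((20 + (-12)² - 72) + 315)² = ((20 + 144 - 72) + 315)² = (92 + 315)² = 407² = 165649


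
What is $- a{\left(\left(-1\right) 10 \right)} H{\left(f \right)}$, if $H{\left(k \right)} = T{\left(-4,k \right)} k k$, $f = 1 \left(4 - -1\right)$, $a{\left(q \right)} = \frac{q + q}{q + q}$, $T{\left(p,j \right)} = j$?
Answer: $-125$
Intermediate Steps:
$a{\left(q \right)} = 1$ ($a{\left(q \right)} = \frac{2 q}{2 q} = 2 q \frac{1}{2 q} = 1$)
$f = 5$ ($f = 1 \left(4 + 1\right) = 1 \cdot 5 = 5$)
$H{\left(k \right)} = k^{3}$ ($H{\left(k \right)} = k k k = k^{2} k = k^{3}$)
$- a{\left(\left(-1\right) 10 \right)} H{\left(f \right)} = \left(-1\right) 1 \cdot 5^{3} = \left(-1\right) 125 = -125$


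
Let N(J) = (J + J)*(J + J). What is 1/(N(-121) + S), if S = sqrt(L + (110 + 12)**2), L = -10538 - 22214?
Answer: 14641/857439991 - I*sqrt(4467)/1714879982 ≈ 1.7075e-5 - 3.8974e-8*I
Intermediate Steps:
L = -32752
N(J) = 4*J**2 (N(J) = (2*J)*(2*J) = 4*J**2)
S = 2*I*sqrt(4467) (S = sqrt(-32752 + (110 + 12)**2) = sqrt(-32752 + 122**2) = sqrt(-32752 + 14884) = sqrt(-17868) = 2*I*sqrt(4467) ≈ 133.67*I)
1/(N(-121) + S) = 1/(4*(-121)**2 + 2*I*sqrt(4467)) = 1/(4*14641 + 2*I*sqrt(4467)) = 1/(58564 + 2*I*sqrt(4467))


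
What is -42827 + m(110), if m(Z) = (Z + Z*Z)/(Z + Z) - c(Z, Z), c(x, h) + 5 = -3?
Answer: -85527/2 ≈ -42764.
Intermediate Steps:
c(x, h) = -8 (c(x, h) = -5 - 3 = -8)
m(Z) = 8 + (Z + Z²)/(2*Z) (m(Z) = (Z + Z*Z)/(Z + Z) - 1*(-8) = (Z + Z²)/((2*Z)) + 8 = (Z + Z²)*(1/(2*Z)) + 8 = (Z + Z²)/(2*Z) + 8 = 8 + (Z + Z²)/(2*Z))
-42827 + m(110) = -42827 + (17/2 + (½)*110) = -42827 + (17/2 + 55) = -42827 + 127/2 = -85527/2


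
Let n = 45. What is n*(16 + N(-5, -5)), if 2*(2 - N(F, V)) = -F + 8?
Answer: 1035/2 ≈ 517.50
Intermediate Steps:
N(F, V) = -2 + F/2 (N(F, V) = 2 - (-F + 8)/2 = 2 - (8 - F)/2 = 2 + (-4 + F/2) = -2 + F/2)
n*(16 + N(-5, -5)) = 45*(16 + (-2 + (½)*(-5))) = 45*(16 + (-2 - 5/2)) = 45*(16 - 9/2) = 45*(23/2) = 1035/2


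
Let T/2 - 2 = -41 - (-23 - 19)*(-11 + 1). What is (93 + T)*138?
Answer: -113850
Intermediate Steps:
T = -918 (T = 4 + 2*(-41 - (-23 - 19)*(-11 + 1)) = 4 + 2*(-41 - (-42)*(-10)) = 4 + 2*(-41 - 1*420) = 4 + 2*(-41 - 420) = 4 + 2*(-461) = 4 - 922 = -918)
(93 + T)*138 = (93 - 918)*138 = -825*138 = -113850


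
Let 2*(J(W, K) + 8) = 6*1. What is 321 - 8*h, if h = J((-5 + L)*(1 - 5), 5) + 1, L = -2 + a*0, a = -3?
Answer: 353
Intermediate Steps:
L = -2 (L = -2 - 3*0 = -2 + 0 = -2)
J(W, K) = -5 (J(W, K) = -8 + (6*1)/2 = -8 + (½)*6 = -8 + 3 = -5)
h = -4 (h = -5 + 1 = -4)
321 - 8*h = 321 - 8*(-4) = 321 + 32 = 353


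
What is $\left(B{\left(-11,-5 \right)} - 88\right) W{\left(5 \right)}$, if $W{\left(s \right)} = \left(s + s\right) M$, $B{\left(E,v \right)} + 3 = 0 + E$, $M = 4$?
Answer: $-4080$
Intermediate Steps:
$B{\left(E,v \right)} = -3 + E$ ($B{\left(E,v \right)} = -3 + \left(0 + E\right) = -3 + E$)
$W{\left(s \right)} = 8 s$ ($W{\left(s \right)} = \left(s + s\right) 4 = 2 s 4 = 8 s$)
$\left(B{\left(-11,-5 \right)} - 88\right) W{\left(5 \right)} = \left(\left(-3 - 11\right) - 88\right) 8 \cdot 5 = \left(-14 - 88\right) 40 = \left(-102\right) 40 = -4080$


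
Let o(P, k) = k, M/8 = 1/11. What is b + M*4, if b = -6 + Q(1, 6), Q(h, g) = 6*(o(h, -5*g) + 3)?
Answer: -1816/11 ≈ -165.09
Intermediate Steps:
M = 8/11 ≈ 0.72727
Q(h, g) = 18 - 30*g (Q(h, g) = 6*(-5*g + 3) = 6*(3 - 5*g) = 18 - 30*g)
b = -168 (b = -6 + (18 - 30*6) = -6 + (18 - 180) = -6 - 162 = -168)
b + M*4 = -168 + (8/11)*4 = -168 + 32/11 = -1816/11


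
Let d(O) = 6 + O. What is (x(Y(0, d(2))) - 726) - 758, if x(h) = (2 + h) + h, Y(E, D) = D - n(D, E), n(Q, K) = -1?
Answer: -1464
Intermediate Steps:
Y(E, D) = 1 + D (Y(E, D) = D - 1*(-1) = D + 1 = 1 + D)
x(h) = 2 + 2*h
(x(Y(0, d(2))) - 726) - 758 = ((2 + 2*(1 + (6 + 2))) - 726) - 758 = ((2 + 2*(1 + 8)) - 726) - 758 = ((2 + 2*9) - 726) - 758 = ((2 + 18) - 726) - 758 = (20 - 726) - 758 = -706 - 758 = -1464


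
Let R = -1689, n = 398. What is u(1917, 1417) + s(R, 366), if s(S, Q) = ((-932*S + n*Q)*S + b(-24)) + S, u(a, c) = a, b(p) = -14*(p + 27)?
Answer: -2904769038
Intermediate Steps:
b(p) = -378 - 14*p (b(p) = -14*(27 + p) = -378 - 14*p)
s(S, Q) = -42 + S + S*(-932*S + 398*Q) (s(S, Q) = ((-932*S + 398*Q)*S + (-378 - 14*(-24))) + S = (S*(-932*S + 398*Q) + (-378 + 336)) + S = (S*(-932*S + 398*Q) - 42) + S = (-42 + S*(-932*S + 398*Q)) + S = -42 + S + S*(-932*S + 398*Q))
u(1917, 1417) + s(R, 366) = 1917 + (-42 - 1689 - 932*(-1689)² + 398*366*(-1689)) = 1917 + (-42 - 1689 - 932*2852721 - 246033252) = 1917 + (-42 - 1689 - 2658735972 - 246033252) = 1917 - 2904770955 = -2904769038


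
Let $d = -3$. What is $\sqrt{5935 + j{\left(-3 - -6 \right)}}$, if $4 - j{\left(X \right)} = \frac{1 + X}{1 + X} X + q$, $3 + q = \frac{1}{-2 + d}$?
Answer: $\frac{32 \sqrt{145}}{5} \approx 77.066$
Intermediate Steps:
$q = - \frac{16}{5}$ ($q = -3 + \frac{1}{-2 - 3} = -3 + \frac{1}{-5} = -3 - \frac{1}{5} = - \frac{16}{5} \approx -3.2$)
$j{\left(X \right)} = \frac{36}{5} - X$ ($j{\left(X \right)} = 4 - \left(\frac{1 + X}{1 + X} X - \frac{16}{5}\right) = 4 - \left(1 X - \frac{16}{5}\right) = 4 - \left(X - \frac{16}{5}\right) = 4 - \left(- \frac{16}{5} + X\right) = \frac{36}{5} - X$)
$\sqrt{5935 + j{\left(-3 - -6 \right)}} = \sqrt{5935 + \left(\frac{36}{5} - \left(-3 - -6\right)\right)} = \sqrt{5935 + \left(\frac{36}{5} - \left(-3 + 6\right)\right)} = \sqrt{5935 + \left(\frac{36}{5} - 3\right)} = \sqrt{5935 + \frac{21}{5}} = \sqrt{\frac{29696}{5}} = \frac{32 \sqrt{145}}{5}$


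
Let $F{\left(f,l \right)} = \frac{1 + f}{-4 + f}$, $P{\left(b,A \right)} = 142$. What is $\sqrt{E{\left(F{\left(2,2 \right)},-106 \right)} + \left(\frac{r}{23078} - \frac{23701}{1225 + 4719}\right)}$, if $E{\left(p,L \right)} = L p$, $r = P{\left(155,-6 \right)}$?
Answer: $\frac{\sqrt{182313255345212266}}{34293908} \approx 12.451$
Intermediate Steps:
$F{\left(f,l \right)} = \frac{1 + f}{-4 + f}$
$r = 142$
$\sqrt{E{\left(F{\left(2,2 \right)},-106 \right)} + \left(\frac{r}{23078} - \frac{23701}{1225 + 4719}\right)} = \sqrt{- 106 \frac{1 + 2}{-4 + 2} + \left(\frac{142}{23078} - \frac{23701}{1225 + 4719}\right)} = \sqrt{- 106 \frac{1}{-2} \cdot 3 + \left(142 \cdot \frac{1}{23078} - \frac{23701}{5944}\right)} = \sqrt{- 106 \left(\left(- \frac{1}{2}\right) 3\right) + \left(\frac{71}{11539} - \frac{23701}{5944}\right)} = \sqrt{\left(-106\right) \left(- \frac{3}{2}\right) + \left(\frac{71}{11539} - \frac{23701}{5944}\right)} = \sqrt{159 - \frac{273063815}{68587816}} = \sqrt{\frac{10632398929}{68587816}} = \frac{\sqrt{182313255345212266}}{34293908}$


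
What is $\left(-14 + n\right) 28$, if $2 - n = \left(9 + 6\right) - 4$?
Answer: $-644$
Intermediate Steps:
$n = -9$ ($n = 2 - \left(\left(9 + 6\right) - 4\right) = 2 - \left(15 - 4\right) = 2 - 11 = -9$)
$\left(-14 + n\right) 28 = \left(-14 - 9\right) 28 = \left(-23\right) 28 = -644$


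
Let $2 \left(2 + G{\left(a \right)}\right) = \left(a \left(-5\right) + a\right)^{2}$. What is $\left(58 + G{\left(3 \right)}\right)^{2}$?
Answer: $16384$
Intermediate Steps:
$G{\left(a \right)} = -2 + 8 a^{2}$ ($G{\left(a \right)} = -2 + \frac{\left(a \left(-5\right) + a\right)^{2}}{2} = -2 + \frac{\left(- 5 a + a\right)^{2}}{2} = -2 + \frac{\left(- 4 a\right)^{2}}{2} = -2 + \frac{16 a^{2}}{2} = -2 + 8 a^{2}$)
$\left(58 + G{\left(3 \right)}\right)^{2} = \left(58 - \left(2 - 8 \cdot 3^{2}\right)\right)^{2} = \left(58 + \left(-2 + 8 \cdot 9\right)\right)^{2} = \left(58 + \left(-2 + 72\right)\right)^{2} = \left(58 + 70\right)^{2} = 128^{2} = 16384$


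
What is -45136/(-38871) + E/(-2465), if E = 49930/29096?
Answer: 46218387343/39827026692 ≈ 1.1605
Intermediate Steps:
E = 24965/14548 (E = 49930*(1/29096) = 24965/14548 ≈ 1.7160)
-45136/(-38871) + E/(-2465) = -45136/(-38871) + (24965/14548)/(-2465) = -45136*(-1/38871) + (24965/14548)*(-1/2465) = 6448/5553 - 4993/7172164 = 46218387343/39827026692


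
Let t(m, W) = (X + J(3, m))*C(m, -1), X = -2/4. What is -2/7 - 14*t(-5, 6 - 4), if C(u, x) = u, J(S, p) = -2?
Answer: -1227/7 ≈ -175.29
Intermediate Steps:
X = -½ (X = -2*¼ = -½ ≈ -0.50000)
t(m, W) = -5*m/2 (t(m, W) = (-½ - 2)*m = -5*m/2)
-2/7 - 14*t(-5, 6 - 4) = -2/7 - (-35)*(-5) = -2*⅐ - 14*25/2 = -2/7 - 175 = -1227/7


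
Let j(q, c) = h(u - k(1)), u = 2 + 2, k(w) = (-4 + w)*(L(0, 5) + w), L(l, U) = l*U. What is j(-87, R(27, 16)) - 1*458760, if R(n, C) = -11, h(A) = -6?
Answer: -458766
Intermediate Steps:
L(l, U) = U*l
k(w) = w*(-4 + w) (k(w) = (-4 + w)*(5*0 + w) = (-4 + w)*(0 + w) = (-4 + w)*w = w*(-4 + w))
u = 4
j(q, c) = -6
j(-87, R(27, 16)) - 1*458760 = -6 - 1*458760 = -6 - 458760 = -458766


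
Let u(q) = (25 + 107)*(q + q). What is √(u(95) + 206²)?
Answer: 2*√16879 ≈ 259.84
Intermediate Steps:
u(q) = 264*q (u(q) = 132*(2*q) = 264*q)
√(u(95) + 206²) = √(264*95 + 206²) = √(25080 + 42436) = √67516 = 2*√16879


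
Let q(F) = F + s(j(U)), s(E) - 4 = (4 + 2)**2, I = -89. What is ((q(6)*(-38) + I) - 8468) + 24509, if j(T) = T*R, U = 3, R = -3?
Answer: 14204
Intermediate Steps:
j(T) = -3*T (j(T) = T*(-3) = -3*T)
s(E) = 40 (s(E) = 4 + (4 + 2)**2 = 4 + 6**2 = 4 + 36 = 40)
q(F) = 40 + F (q(F) = F + 40 = 40 + F)
((q(6)*(-38) + I) - 8468) + 24509 = (((40 + 6)*(-38) - 89) - 8468) + 24509 = ((46*(-38) - 89) - 8468) + 24509 = ((-1748 - 89) - 8468) + 24509 = (-1837 - 8468) + 24509 = -10305 + 24509 = 14204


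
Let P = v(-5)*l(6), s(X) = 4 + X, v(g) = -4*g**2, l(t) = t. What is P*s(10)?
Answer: -8400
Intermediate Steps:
P = -600 (P = -4*(-5)**2*6 = -4*25*6 = -100*6 = -600)
P*s(10) = -600*(4 + 10) = -600*14 = -8400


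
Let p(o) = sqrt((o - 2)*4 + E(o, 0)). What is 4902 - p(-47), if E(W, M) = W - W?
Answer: 4902 - 14*I ≈ 4902.0 - 14.0*I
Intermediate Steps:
E(W, M) = 0
p(o) = sqrt(-8 + 4*o) (p(o) = sqrt((o - 2)*4 + 0) = sqrt((-2 + o)*4 + 0) = sqrt((-8 + 4*o) + 0) = sqrt(-8 + 4*o))
4902 - p(-47) = 4902 - 2*sqrt(-2 - 47) = 4902 - 2*sqrt(-49) = 4902 - 2*7*I = 4902 - 14*I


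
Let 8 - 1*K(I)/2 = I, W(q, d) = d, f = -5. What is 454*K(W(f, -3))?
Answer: 9988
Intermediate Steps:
K(I) = 16 - 2*I
454*K(W(f, -3)) = 454*(16 - 2*(-3)) = 454*(16 + 6) = 454*22 = 9988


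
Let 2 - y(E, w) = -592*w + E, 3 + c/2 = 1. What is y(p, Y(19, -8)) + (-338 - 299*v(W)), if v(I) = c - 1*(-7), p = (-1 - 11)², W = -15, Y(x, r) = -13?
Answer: -9073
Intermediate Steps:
c = -4 (c = -6 + 2*1 = -6 + 2 = -4)
p = 144 (p = (-12)² = 144)
v(I) = 3 (v(I) = -4 - 1*(-7) = -4 + 7 = 3)
y(E, w) = 2 - E + 592*w (y(E, w) = 2 - (-592*w + E) = 2 - (E - 592*w) = 2 + (-E + 592*w) = 2 - E + 592*w)
y(p, Y(19, -8)) + (-338 - 299*v(W)) = (2 - 1*144 + 592*(-13)) + (-338 - 299*3) = (2 - 144 - 7696) + (-338 - 897) = -7838 - 1235 = -9073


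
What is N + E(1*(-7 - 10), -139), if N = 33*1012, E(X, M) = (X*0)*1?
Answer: 33396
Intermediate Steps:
E(X, M) = 0 (E(X, M) = 0*1 = 0)
N = 33396
N + E(1*(-7 - 10), -139) = 33396 + 0 = 33396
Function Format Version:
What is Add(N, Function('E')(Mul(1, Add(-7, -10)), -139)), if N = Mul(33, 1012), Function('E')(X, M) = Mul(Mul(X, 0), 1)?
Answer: 33396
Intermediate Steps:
Function('E')(X, M) = 0 (Function('E')(X, M) = Mul(0, 1) = 0)
N = 33396
Add(N, Function('E')(Mul(1, Add(-7, -10)), -139)) = Add(33396, 0) = 33396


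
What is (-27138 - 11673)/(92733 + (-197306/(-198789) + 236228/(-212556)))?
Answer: -136659335456727/326526343456468 ≈ -0.41852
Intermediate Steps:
(-27138 - 11673)/(92733 + (-197306/(-198789) + 236228/(-212556))) = -38811/(92733 + (-197306*(-1/198789) + 236228*(-1/212556))) = -38811/(92733 + (197306/198789 - 59057/53139)) = -38811/(92733 - 418412813/3521149557) = -38811/326526343456468/3521149557 = -38811*3521149557/326526343456468 = -136659335456727/326526343456468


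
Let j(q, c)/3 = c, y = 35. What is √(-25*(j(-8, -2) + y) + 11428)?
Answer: √10703 ≈ 103.46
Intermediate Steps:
j(q, c) = 3*c
√(-25*(j(-8, -2) + y) + 11428) = √(-25*(3*(-2) + 35) + 11428) = √(-25*(-6 + 35) + 11428) = √(-25*29 + 11428) = √(-725 + 11428) = √10703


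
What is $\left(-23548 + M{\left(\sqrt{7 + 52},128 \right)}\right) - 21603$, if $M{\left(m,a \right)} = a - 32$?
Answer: $-45055$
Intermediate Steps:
$M{\left(m,a \right)} = -32 + a$
$\left(-23548 + M{\left(\sqrt{7 + 52},128 \right)}\right) - 21603 = \left(-23548 + \left(-32 + 128\right)\right) - 21603 = \left(-23548 + 96\right) - 21603 = -23452 - 21603 = -45055$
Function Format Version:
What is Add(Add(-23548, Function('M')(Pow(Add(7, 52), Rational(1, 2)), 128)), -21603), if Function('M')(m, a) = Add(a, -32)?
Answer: -45055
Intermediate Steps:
Function('M')(m, a) = Add(-32, a)
Add(Add(-23548, Function('M')(Pow(Add(7, 52), Rational(1, 2)), 128)), -21603) = Add(Add(-23548, Add(-32, 128)), -21603) = Add(Add(-23548, 96), -21603) = Add(-23452, -21603) = -45055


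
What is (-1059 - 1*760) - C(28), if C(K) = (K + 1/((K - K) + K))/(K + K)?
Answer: -2852977/1568 ≈ -1819.5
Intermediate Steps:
C(K) = (K + 1/K)/(2*K) (C(K) = (K + 1/(0 + K))/((2*K)) = (K + 1/K)*(1/(2*K)) = (K + 1/K)/(2*K))
(-1059 - 1*760) - C(28) = (-1059 - 1*760) - (1 + 28²)/(2*28²) = (-1059 - 760) - (1 + 784)/(2*784) = -1819 - 785/(2*784) = -1819 - 1*785/1568 = -1819 - 785/1568 = -2852977/1568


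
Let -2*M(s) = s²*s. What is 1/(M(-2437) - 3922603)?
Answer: 2/14465422247 ≈ 1.3826e-10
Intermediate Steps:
M(s) = -s³/2 (M(s) = -s²*s/2 = -s³/2)
1/(M(-2437) - 3922603) = 1/(-½*(-2437)³ - 3922603) = 1/(-½*(-14473267453) - 3922603) = 1/(14473267453/2 - 3922603) = 1/(14465422247/2) = 2/14465422247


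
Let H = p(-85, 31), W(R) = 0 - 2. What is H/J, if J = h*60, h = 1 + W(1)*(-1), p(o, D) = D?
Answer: 31/180 ≈ 0.17222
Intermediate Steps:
W(R) = -2
h = 3 (h = 1 - 2*(-1) = 1 + 2 = 3)
H = 31
J = 180 (J = 3*60 = 180)
H/J = 31/180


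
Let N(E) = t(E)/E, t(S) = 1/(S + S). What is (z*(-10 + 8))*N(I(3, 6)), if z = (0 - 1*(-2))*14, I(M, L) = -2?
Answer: -7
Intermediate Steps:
t(S) = 1/(2*S)
N(E) = 1/(2*E**2) (N(E) = (1/(2*E))/E = 1/(2*E**2))
z = 28 (z = (0 + 2)*14 = 2*14 = 28)
(z*(-10 + 8))*N(I(3, 6)) = (28*(-10 + 8))*((1/2)/(-2)**2) = (28*(-2))*((1/2)*(1/4)) = -56*1/8 = -7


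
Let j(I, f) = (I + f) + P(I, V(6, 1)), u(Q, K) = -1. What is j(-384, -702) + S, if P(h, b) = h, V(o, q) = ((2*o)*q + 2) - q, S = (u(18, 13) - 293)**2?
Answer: 84966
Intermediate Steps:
S = 86436 (S = (-1 - 293)**2 = (-294)**2 = 86436)
V(o, q) = 2 - q + 2*o*q (V(o, q) = (2*o*q + 2) - q = (2 + 2*o*q) - q = 2 - q + 2*o*q)
j(I, f) = f + 2*I (j(I, f) = (I + f) + I = f + 2*I)
j(-384, -702) + S = (-702 + 2*(-384)) + 86436 = (-702 - 768) + 86436 = -1470 + 86436 = 84966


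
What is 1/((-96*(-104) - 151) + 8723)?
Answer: 1/18556 ≈ 5.3891e-5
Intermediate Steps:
1/((-96*(-104) - 151) + 8723) = 1/((9984 - 151) + 8723) = 1/(9833 + 8723) = 1/18556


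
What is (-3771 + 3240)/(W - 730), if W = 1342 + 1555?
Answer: -531/2167 ≈ -0.24504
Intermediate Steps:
W = 2897
(-3771 + 3240)/(W - 730) = (-3771 + 3240)/(2897 - 730) = -531/2167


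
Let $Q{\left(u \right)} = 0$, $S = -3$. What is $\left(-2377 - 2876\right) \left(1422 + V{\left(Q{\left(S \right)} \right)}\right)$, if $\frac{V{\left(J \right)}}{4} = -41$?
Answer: $-6608274$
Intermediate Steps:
$V{\left(J \right)} = -164$ ($V{\left(J \right)} = 4 \left(-41\right) = -164$)
$\left(-2377 - 2876\right) \left(1422 + V{\left(Q{\left(S \right)} \right)}\right) = \left(-2377 - 2876\right) \left(1422 - 164\right) = \left(-5253\right) 1258 = -6608274$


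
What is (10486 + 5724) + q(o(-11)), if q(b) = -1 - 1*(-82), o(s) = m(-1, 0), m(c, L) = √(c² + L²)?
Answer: 16291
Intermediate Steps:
m(c, L) = √(L² + c²)
o(s) = 1 (o(s) = √(0² + (-1)²) = √(0 + 1) = √1 = 1)
q(b) = 81 (q(b) = -1 + 82 = 81)
(10486 + 5724) + q(o(-11)) = (10486 + 5724) + 81 = 16210 + 81 = 16291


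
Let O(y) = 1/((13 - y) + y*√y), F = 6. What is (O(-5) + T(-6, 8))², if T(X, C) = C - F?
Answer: (740*√5 + 869*I)/(180*√5 + 199*I) ≈ 4.1613 + 0.1016*I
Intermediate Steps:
T(X, C) = -6 + C (T(X, C) = C - 1*6 = C - 6 = -6 + C)
O(y) = 1/(13 + y^(3/2) - y) (O(y) = 1/((13 - y) + y^(3/2)) = 1/(13 + y^(3/2) - y))
(O(-5) + T(-6, 8))² = (1/(13 + (-5)^(3/2) - 1*(-5)) + (-6 + 8))² = (1/(13 - 5*I*√5 + 5) + 2)² = (1/(18 - 5*I*√5) + 2)² = (2 + 1/(18 - 5*I*√5))²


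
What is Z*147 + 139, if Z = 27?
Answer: 4108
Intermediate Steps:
Z*147 + 139 = 27*147 + 139 = 3969 + 139 = 4108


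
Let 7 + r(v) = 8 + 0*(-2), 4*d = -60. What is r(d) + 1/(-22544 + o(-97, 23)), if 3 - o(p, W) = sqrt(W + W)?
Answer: 508074094/508096635 + sqrt(46)/508096635 ≈ 0.99996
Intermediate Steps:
d = -15 (d = (1/4)*(-60) = -15)
o(p, W) = 3 - sqrt(2)*sqrt(W) (o(p, W) = 3 - sqrt(W + W) = 3 - sqrt(2*W) = 3 - sqrt(2)*sqrt(W))
r(v) = 1 (r(v) = -7 + (8 + 0*(-2)) = -7 + (8 + 0) = -7 + 8 = 1)
r(d) + 1/(-22544 + o(-97, 23)) = 1 + 1/(-22544 + (3 - sqrt(2)*sqrt(23))) = 1 + 1/(-22544 + (3 - sqrt(46))) = 1 + 1/(-22541 - sqrt(46))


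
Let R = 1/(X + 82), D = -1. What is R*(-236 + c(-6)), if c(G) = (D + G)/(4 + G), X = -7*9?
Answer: -465/38 ≈ -12.237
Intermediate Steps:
X = -63
c(G) = (-1 + G)/(4 + G)
R = 1/19 (R = 1/(-63 + 82) = 1/19 ≈ 0.052632)
R*(-236 + c(-6)) = (-236 + (-1 - 6)/(4 - 6))/19 = (-236 - 7/(-2))/19 = (-236 - ½*(-7))/19 = (-236 + 7/2)/19 = (1/19)*(-465/2) = -465/38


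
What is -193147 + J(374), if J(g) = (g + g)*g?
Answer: 86605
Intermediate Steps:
J(g) = 2*g² (J(g) = (2*g)*g = 2*g²)
-193147 + J(374) = -193147 + 2*374² = -193147 + 2*139876 = -193147 + 279752 = 86605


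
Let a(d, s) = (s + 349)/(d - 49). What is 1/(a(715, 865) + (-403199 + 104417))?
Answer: -333/99493799 ≈ -3.3469e-6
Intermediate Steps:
a(d, s) = (349 + s)/(-49 + d)
1/(a(715, 865) + (-403199 + 104417)) = 1/((349 + 865)/(-49 + 715) + (-403199 + 104417)) = 1/(1214/666 - 298782) = 1/((1/666)*1214 - 298782) = 1/(607/333 - 298782) = 1/(-99493799/333) = -333/99493799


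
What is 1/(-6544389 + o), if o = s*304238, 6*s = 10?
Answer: -3/18111977 ≈ -1.6564e-7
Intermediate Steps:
s = 5/3 (s = (1/6)*10 = 5/3 ≈ 1.6667)
o = 1521190/3 (o = (5/3)*304238 = 1521190/3 ≈ 5.0706e+5)
1/(-6544389 + o) = 1/(-6544389 + 1521190/3) = 1/(-18111977/3) = -3/18111977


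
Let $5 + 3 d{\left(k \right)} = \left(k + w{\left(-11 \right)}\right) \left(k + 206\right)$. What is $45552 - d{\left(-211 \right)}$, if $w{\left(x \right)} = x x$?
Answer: $\frac{136211}{3} \approx 45404.0$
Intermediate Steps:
$w{\left(x \right)} = x^{2}$
$d{\left(k \right)} = - \frac{5}{3} + \frac{\left(121 + k\right) \left(206 + k\right)}{3}$ ($d{\left(k \right)} = - \frac{5}{3} + \frac{\left(k + \left(-11\right)^{2}\right) \left(k + 206\right)}{3} = - \frac{5}{3} + \frac{\left(k + 121\right) \left(206 + k\right)}{3} = - \frac{5}{3} + \frac{\left(121 + k\right) \left(206 + k\right)}{3}$)
$45552 - d{\left(-211 \right)} = 45552 - \left(8307 + 109 \left(-211\right) + \frac{\left(-211\right)^{2}}{3}\right) = 45552 - \left(8307 - 22999 + \frac{1}{3} \cdot 44521\right) = 45552 - \left(8307 - 22999 + \frac{44521}{3}\right) = 45552 - \frac{445}{3} = \frac{136211}{3}$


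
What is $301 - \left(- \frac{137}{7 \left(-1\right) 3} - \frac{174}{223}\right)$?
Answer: $\frac{1382686}{4683} \approx 295.26$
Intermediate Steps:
$301 - \left(- \frac{137}{7 \left(-1\right) 3} - \frac{174}{223}\right) = 301 - \left(- \frac{137}{\left(-7\right) 3} - \frac{174}{223}\right) = 301 - \left(- \frac{137}{-21} - \frac{174}{223}\right) = 301 - \left(\left(-137\right) \left(- \frac{1}{21}\right) - \frac{174}{223}\right) = 301 - \left(\frac{137}{21} - \frac{174}{223}\right) = 301 - \frac{26897}{4683} = \frac{1382686}{4683}$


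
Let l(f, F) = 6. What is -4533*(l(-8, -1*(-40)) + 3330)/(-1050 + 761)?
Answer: 15122088/289 ≈ 52326.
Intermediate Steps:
-4533*(l(-8, -1*(-40)) + 3330)/(-1050 + 761) = -4533*(6 + 3330)/(-1050 + 761) = -4533/((-289/3336)) = -4533/((-289*1/3336)) = -4533/(-289/3336) = -4533*(-3336/289) = 15122088/289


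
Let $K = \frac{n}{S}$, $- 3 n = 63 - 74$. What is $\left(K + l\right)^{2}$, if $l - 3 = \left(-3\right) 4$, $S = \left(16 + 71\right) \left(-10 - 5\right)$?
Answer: $\frac{1242280516}{15327225} \approx 81.051$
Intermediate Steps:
$n = \frac{11}{3}$ ($n = - \frac{63 - 74}{3} = \left(- \frac{1}{3}\right) \left(-11\right) = \frac{11}{3} \approx 3.6667$)
$S = -1305$ ($S = 87 \left(-15\right) = -1305$)
$K = - \frac{11}{3915}$ ($K = \frac{11}{3 \left(-1305\right)} = \frac{11}{3} \left(- \frac{1}{1305}\right) = - \frac{11}{3915} \approx -0.0028097$)
$l = -9$ ($l = 3 - 12 = -9$)
$\left(K + l\right)^{2} = \left(- \frac{11}{3915} - 9\right)^{2} = \left(- \frac{35246}{3915}\right)^{2} = \frac{1242280516}{15327225}$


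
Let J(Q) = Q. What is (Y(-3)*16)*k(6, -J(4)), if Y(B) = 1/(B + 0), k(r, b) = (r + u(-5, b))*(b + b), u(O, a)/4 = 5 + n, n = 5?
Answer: 5888/3 ≈ 1962.7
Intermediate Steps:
u(O, a) = 40 (u(O, a) = 4*(5 + 5) = 4*10 = 40)
k(r, b) = 2*b*(40 + r) (k(r, b) = (r + 40)*(b + b) = (40 + r)*(2*b) = 2*b*(40 + r))
Y(B) = 1/B
(Y(-3)*16)*k(6, -J(4)) = (16/(-3))*(2*(-1*4)*(40 + 6)) = (-1/3*16)*(2*(-4)*46) = -16/3*(-368) = 5888/3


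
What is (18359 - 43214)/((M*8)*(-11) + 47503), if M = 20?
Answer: -24855/45743 ≈ -0.54336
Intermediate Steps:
(18359 - 43214)/((M*8)*(-11) + 47503) = (18359 - 43214)/((20*8)*(-11) + 47503) = -24855/(160*(-11) + 47503) = -24855/(-1760 + 47503) = -24855/45743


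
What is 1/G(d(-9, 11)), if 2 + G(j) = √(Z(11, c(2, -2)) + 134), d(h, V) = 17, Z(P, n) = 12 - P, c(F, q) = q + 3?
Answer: 2/131 + 3*√15/131 ≈ 0.10396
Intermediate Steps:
c(F, q) = 3 + q
G(j) = -2 + 3*√15 (G(j) = -2 + √((12 - 1*11) + 134) = -2 + √((12 - 11) + 134) = -2 + √(1 + 134) = -2 + √135 = -2 + 3*√15)
1/G(d(-9, 11)) = 1/(-2 + 3*√15)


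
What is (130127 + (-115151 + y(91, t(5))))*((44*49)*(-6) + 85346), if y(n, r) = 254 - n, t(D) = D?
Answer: 1096214990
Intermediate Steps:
(130127 + (-115151 + y(91, t(5))))*((44*49)*(-6) + 85346) = (130127 + (-115151 + (254 - 1*91)))*((44*49)*(-6) + 85346) = (130127 + (-115151 + (254 - 91)))*(2156*(-6) + 85346) = (130127 + (-115151 + 163))*(-12936 + 85346) = (130127 - 114988)*72410 = 15139*72410 = 1096214990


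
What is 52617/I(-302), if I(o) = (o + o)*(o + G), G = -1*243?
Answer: 52617/329180 ≈ 0.15984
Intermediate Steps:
G = -243
I(o) = 2*o*(-243 + o) (I(o) = (o + o)*(o - 243) = (2*o)*(-243 + o) = 2*o*(-243 + o))
52617/I(-302) = 52617/((2*(-302)*(-243 - 302))) = 52617/((2*(-302)*(-545))) = 52617/329180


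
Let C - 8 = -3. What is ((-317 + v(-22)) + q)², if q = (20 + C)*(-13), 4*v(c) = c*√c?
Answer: 822997/2 + 7062*I*√22 ≈ 4.115e+5 + 33124.0*I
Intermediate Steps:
C = 5 (C = 8 - 3 = 5)
v(c) = c^(3/2)/4 (v(c) = (c*√c)/4 = c^(3/2)/4)
q = -325 (q = (20 + 5)*(-13) = 25*(-13) = -325)
((-317 + v(-22)) + q)² = ((-317 + (-22)^(3/2)/4) - 325)² = ((-317 + (-22*I*√22)/4) - 325)² = ((-317 - 11*I*√22/2) - 325)² = (-642 - 11*I*√22/2)²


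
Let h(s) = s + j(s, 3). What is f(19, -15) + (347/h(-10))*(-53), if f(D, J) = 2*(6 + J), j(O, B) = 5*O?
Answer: 17311/60 ≈ 288.52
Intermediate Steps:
h(s) = 6*s (h(s) = s + 5*s = 6*s)
f(D, J) = 12 + 2*J
f(19, -15) + (347/h(-10))*(-53) = (12 + 2*(-15)) + (347/((6*(-10))))*(-53) = (12 - 30) + (347/(-60))*(-53) = -18 + (347*(-1/60))*(-53) = -18 - 347/60*(-53) = -18 + 18391/60 = 17311/60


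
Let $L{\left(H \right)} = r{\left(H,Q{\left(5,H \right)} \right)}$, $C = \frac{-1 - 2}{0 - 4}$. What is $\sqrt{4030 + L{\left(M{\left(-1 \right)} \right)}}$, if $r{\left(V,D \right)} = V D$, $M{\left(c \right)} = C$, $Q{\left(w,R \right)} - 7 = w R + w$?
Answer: $\frac{\sqrt{64669}}{4} \approx 63.575$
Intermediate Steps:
$Q{\left(w,R \right)} = 7 + w + R w$ ($Q{\left(w,R \right)} = 7 + \left(w R + w\right) = 7 + \left(R w + w\right) = 7 + \left(w + R w\right) = 7 + w + R w$)
$C = \frac{3}{4}$ ($C = - \frac{3}{-4} = \left(-3\right) \left(- \frac{1}{4}\right) = \frac{3}{4} \approx 0.75$)
$M{\left(c \right)} = \frac{3}{4}$
$r{\left(V,D \right)} = D V$
$L{\left(H \right)} = H \left(12 + 5 H\right)$ ($L{\left(H \right)} = \left(7 + 5 + H 5\right) H = \left(7 + 5 + 5 H\right) H = \left(12 + 5 H\right) H = H \left(12 + 5 H\right)$)
$\sqrt{4030 + L{\left(M{\left(-1 \right)} \right)}} = \sqrt{4030 + \frac{3 \left(12 + 5 \cdot \frac{3}{4}\right)}{4}} = \sqrt{4030 + \frac{3 \left(12 + \frac{15}{4}\right)}{4}} = \sqrt{4030 + \frac{3}{4} \cdot \frac{63}{4}} = \sqrt{4030 + \frac{189}{16}} = \sqrt{\frac{64669}{16}} = \frac{\sqrt{64669}}{4}$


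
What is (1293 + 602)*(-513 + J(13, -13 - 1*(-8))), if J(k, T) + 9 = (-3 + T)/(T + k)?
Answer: -991085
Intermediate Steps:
J(k, T) = -9 + (-3 + T)/(T + k)
(1293 + 602)*(-513 + J(13, -13 - 1*(-8))) = (1293 + 602)*(-513 + (-3 - 9*13 - 8*(-13 - 1*(-8)))/((-13 - 1*(-8)) + 13)) = 1895*(-513 + (-3 - 117 - 8*(-13 + 8))/((-13 + 8) + 13)) = 1895*(-513 + (-3 - 117 - 8*(-5))/(-5 + 13)) = 1895*(-513 + (-3 - 117 + 40)/8) = 1895*(-513 + (1/8)*(-80)) = 1895*(-513 - 10) = 1895*(-523) = -991085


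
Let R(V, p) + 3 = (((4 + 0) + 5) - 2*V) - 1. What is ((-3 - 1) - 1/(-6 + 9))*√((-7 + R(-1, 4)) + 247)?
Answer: -13*√247/3 ≈ -68.104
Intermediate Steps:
R(V, p) = 5 - 2*V (R(V, p) = -3 + ((((4 + 0) + 5) - 2*V) - 1) = -3 + (((4 + 5) - 2*V) - 1) = -3 + ((9 - 2*V) - 1) = -3 + (8 - 2*V) = 5 - 2*V)
((-3 - 1) - 1/(-6 + 9))*√((-7 + R(-1, 4)) + 247) = ((-3 - 1) - 1/(-6 + 9))*√((-7 + (5 - 2*(-1))) + 247) = (-4 - 1/3)*√((-7 + (5 + 2)) + 247) = (-4 - 1*⅓)*√((-7 + 7) + 247) = (-4 - ⅓)*√(0 + 247) = -13*√247/3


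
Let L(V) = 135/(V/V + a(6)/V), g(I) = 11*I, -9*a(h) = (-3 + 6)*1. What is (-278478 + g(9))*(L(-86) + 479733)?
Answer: -34598522477583/259 ≈ -1.3359e+11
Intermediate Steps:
a(h) = -⅓ (a(h) = -(-3 + 6)/9 = -1/3 = -⅑*3 = -⅓)
L(V) = 135/(1 - 1/(3*V)) (L(V) = 135/(V/V - 1/(3*V)) = 135/(1 - 1/(3*V)))
(-278478 + g(9))*(L(-86) + 479733) = (-278478 + 11*9)*(405*(-86)/(-1 + 3*(-86)) + 479733) = (-278478 + 99)*(405*(-86)/(-1 - 258) + 479733) = -278379*(405*(-86)/(-259) + 479733) = -278379*(405*(-86)*(-1/259) + 479733) = -278379*(34830/259 + 479733) = -278379*124285677/259 = -34598522477583/259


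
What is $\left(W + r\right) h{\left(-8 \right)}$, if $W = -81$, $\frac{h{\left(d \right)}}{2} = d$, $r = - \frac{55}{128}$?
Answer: $\frac{10423}{8} \approx 1302.9$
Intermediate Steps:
$r = - \frac{55}{128}$ ($r = \left(-55\right) \frac{1}{128} = - \frac{55}{128} \approx -0.42969$)
$h{\left(d \right)} = 2 d$
$\left(W + r\right) h{\left(-8 \right)} = \left(-81 - \frac{55}{128}\right) 2 \left(-8\right) = \left(- \frac{10423}{128}\right) \left(-16\right) = \frac{10423}{8}$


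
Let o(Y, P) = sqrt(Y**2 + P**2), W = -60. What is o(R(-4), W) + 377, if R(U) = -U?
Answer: 377 + 4*sqrt(226) ≈ 437.13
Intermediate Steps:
o(Y, P) = sqrt(P**2 + Y**2)
o(R(-4), W) + 377 = sqrt((-60)**2 + (-1*(-4))**2) + 377 = sqrt(3600 + 4**2) + 377 = sqrt(3600 + 16) + 377 = sqrt(3616) + 377 = 4*sqrt(226) + 377 = 377 + 4*sqrt(226)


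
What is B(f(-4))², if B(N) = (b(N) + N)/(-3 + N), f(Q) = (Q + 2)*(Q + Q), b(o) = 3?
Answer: 361/169 ≈ 2.1361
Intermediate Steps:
f(Q) = 2*Q*(2 + Q) (f(Q) = (2 + Q)*(2*Q) = 2*Q*(2 + Q))
B(N) = (3 + N)/(-3 + N)
B(f(-4))² = ((3 + 2*(-4)*(2 - 4))/(-3 + 2*(-4)*(2 - 4)))² = ((3 + 2*(-4)*(-2))/(-3 + 2*(-4)*(-2)))² = ((3 + 16)/(-3 + 16))² = (19/13)² = 361/169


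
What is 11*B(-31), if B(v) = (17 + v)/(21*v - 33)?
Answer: 77/342 ≈ 0.22515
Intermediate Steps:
B(v) = (17 + v)/(-33 + 21*v)
11*B(-31) = 11*((17 - 31)/(3*(-11 + 7*(-31)))) = 11*((⅓)*(-14)/(-11 - 217)) = 11*((⅓)*(-14)/(-228)) = 11*((⅓)*(-1/228)*(-14)) = 11*(7/342) = 77/342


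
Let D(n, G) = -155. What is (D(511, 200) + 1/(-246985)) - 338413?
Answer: -83621217481/246985 ≈ -3.3857e+5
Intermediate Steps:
(D(511, 200) + 1/(-246985)) - 338413 = (-155 + 1/(-246985)) - 338413 = (-155 - 1/246985) - 338413 = -38282676/246985 - 338413 = -83621217481/246985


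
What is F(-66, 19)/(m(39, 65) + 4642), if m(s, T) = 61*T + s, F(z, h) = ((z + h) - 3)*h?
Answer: -475/4323 ≈ -0.10988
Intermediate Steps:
F(z, h) = h*(-3 + h + z) (F(z, h) = ((h + z) - 3)*h = (-3 + h + z)*h = h*(-3 + h + z))
m(s, T) = s + 61*T
F(-66, 19)/(m(39, 65) + 4642) = (19*(-3 + 19 - 66))/((39 + 61*65) + 4642) = (19*(-50))/((39 + 3965) + 4642) = -950/(4004 + 4642) = -950/8646 = -950*1/8646 = -475/4323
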